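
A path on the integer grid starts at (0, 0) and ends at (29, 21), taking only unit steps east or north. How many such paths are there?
Number of paths = 67327446062800

A monotone lattice path from (0, 0) to (29, 21) consists of 29 east steps and 21 north steps in some order, so it is determined by which 29 of the 50 steps are east. The count is C(50, 29) = 67327446062800.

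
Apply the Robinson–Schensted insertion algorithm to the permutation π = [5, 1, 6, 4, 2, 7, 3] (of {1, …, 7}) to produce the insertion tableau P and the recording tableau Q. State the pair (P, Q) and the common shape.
P = [1, 2, 3] / [4, 6, 7] / [5];  Q = [1, 3, 6] / [2, 4, 7] / [5];  common shape = (3, 3, 1)

Row-insert the values π_1, π_2, … into P one at a time, bumping the leftmost entry strictly greater than the inserted value down to the next row. The recording tableau Q records, in position (i, j), the step at which that cell was added to P.
  Insert 5 (step 1): P = [5];  Q = [1]
  Insert 1 (step 2): P = [1] / [5];  Q = [1] / [2]
  Insert 6 (step 3): P = [1, 6] / [5];  Q = [1, 3] / [2]
  Insert 4 (step 4): P = [1, 4] / [5, 6];  Q = [1, 3] / [2, 4]
  Insert 2 (step 5): P = [1, 2] / [4, 6] / [5];  Q = [1, 3] / [2, 4] / [5]
  Insert 7 (step 6): P = [1, 2, 7] / [4, 6] / [5];  Q = [1, 3, 6] / [2, 4] / [5]
  Insert 3 (step 7): P = [1, 2, 3] / [4, 6, 7] / [5];  Q = [1, 3, 6] / [2, 4, 7] / [5]
Final shape: (3, 3, 1).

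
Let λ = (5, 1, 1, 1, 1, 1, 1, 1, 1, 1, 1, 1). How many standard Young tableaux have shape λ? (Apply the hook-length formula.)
# SYT of shape (5, 1, 1, 1, 1, 1, 1, 1, 1, 1, 1, 1) = 1365

Hook-length formula: f^λ = n! / Π hook(c), product over all cells c of the Young diagram. For λ = (5, 1, 1, 1, 1, 1, 1, 1, 1, 1, 1, 1), n = 16 boxes. Hook lengths by row (left-to-right, top-to-bottom): [16, 4, 3, 2, 1]; [11]; [10]; [9]; [8]; [7]; [6]; [5]; [4]; [3]; [2]; [1]. Product of hooks = 15328051200. So f^λ = 16! / 15328051200 = 20922789888000 / 15328051200 = 1365.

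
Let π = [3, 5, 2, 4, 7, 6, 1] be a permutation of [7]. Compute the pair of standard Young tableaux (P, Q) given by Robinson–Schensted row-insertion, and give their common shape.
P = [1, 4, 6] / [2, 5, 7] / [3];  Q = [1, 2, 5] / [3, 4, 6] / [7];  common shape = (3, 3, 1)

Row-insert the values π_1, π_2, … into P one at a time, bumping the leftmost entry strictly greater than the inserted value down to the next row. The recording tableau Q records, in position (i, j), the step at which that cell was added to P.
  Insert 3 (step 1): P = [3];  Q = [1]
  Insert 5 (step 2): P = [3, 5];  Q = [1, 2]
  Insert 2 (step 3): P = [2, 5] / [3];  Q = [1, 2] / [3]
  Insert 4 (step 4): P = [2, 4] / [3, 5];  Q = [1, 2] / [3, 4]
  Insert 7 (step 5): P = [2, 4, 7] / [3, 5];  Q = [1, 2, 5] / [3, 4]
  Insert 6 (step 6): P = [2, 4, 6] / [3, 5, 7];  Q = [1, 2, 5] / [3, 4, 6]
  Insert 1 (step 7): P = [1, 4, 6] / [2, 5, 7] / [3];  Q = [1, 2, 5] / [3, 4, 6] / [7]
Final shape: (3, 3, 1).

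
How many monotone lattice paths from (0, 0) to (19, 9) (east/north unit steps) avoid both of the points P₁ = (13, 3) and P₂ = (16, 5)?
Number of paths = 5873245

Inclusion–exclusion. Total paths: C(28, 19) = 6906900. Through P₁: C(16, 13)·C(12, 6) = 517440. Through P₂: C(21, 16)·C(7, 3) = 712215. Since P₁ is strictly southwest of P₂, a monotone path through both must visit P₁ then P₂; paths through both = C(16, 13)·C(5, 3)·C(7, 3) = 196000. Avoid both = 6906900 − 517440 − 712215 + 196000 = 5873245.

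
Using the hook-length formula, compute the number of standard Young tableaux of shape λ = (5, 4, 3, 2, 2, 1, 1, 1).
# SYT of shape (5, 4, 3, 2, 2, 1, 1, 1) = 40738698

Hook-length formula: f^λ = n! / Π hook(c), product over all cells c of the Young diagram. For λ = (5, 4, 3, 2, 2, 1, 1, 1), n = 19 boxes. Hook lengths by row (left-to-right, top-to-bottom): [12, 8, 5, 3, 1]; [10, 6, 3, 1]; [8, 4, 1]; [6, 2]; [5, 1]; [3]; [2]; [1]. Product of hooks = 2985984000. So f^λ = 19! / 2985984000 = 121645100408832000 / 2985984000 = 40738698.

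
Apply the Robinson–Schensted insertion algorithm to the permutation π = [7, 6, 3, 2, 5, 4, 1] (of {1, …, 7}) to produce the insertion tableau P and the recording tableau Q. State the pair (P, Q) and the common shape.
P = [1, 4] / [2, 5] / [3] / [6] / [7];  Q = [1, 5] / [2, 6] / [3] / [4] / [7];  common shape = (2, 2, 1, 1, 1)

Row-insert the values π_1, π_2, … into P one at a time, bumping the leftmost entry strictly greater than the inserted value down to the next row. The recording tableau Q records, in position (i, j), the step at which that cell was added to P.
  Insert 7 (step 1): P = [7];  Q = [1]
  Insert 6 (step 2): P = [6] / [7];  Q = [1] / [2]
  Insert 3 (step 3): P = [3] / [6] / [7];  Q = [1] / [2] / [3]
  Insert 2 (step 4): P = [2] / [3] / [6] / [7];  Q = [1] / [2] / [3] / [4]
  Insert 5 (step 5): P = [2, 5] / [3] / [6] / [7];  Q = [1, 5] / [2] / [3] / [4]
  Insert 4 (step 6): P = [2, 4] / [3, 5] / [6] / [7];  Q = [1, 5] / [2, 6] / [3] / [4]
  Insert 1 (step 7): P = [1, 4] / [2, 5] / [3] / [6] / [7];  Q = [1, 5] / [2, 6] / [3] / [4] / [7]
Final shape: (2, 2, 1, 1, 1).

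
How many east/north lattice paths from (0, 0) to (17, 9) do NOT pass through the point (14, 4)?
Number of paths = 2953190

Total paths from (0, 0) to (17, 9): C(26, 17) = 3124550. Paths through (14, 4): (paths (0, 0) → (14, 4)) × (paths (14, 4) → (17, 9)) = C(18, 14) · C(8, 3) = 3060 · 56 = 171360. Avoidance count = 3124550 − 171360 = 2953190.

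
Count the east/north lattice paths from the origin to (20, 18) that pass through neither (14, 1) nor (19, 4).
Number of paths = 33576366180

Inclusion–exclusion. Total paths: C(38, 20) = 33578000610. Through P₁: C(15, 14)·C(23, 6) = 1514205. Through P₂: C(23, 19)·C(15, 1) = 132825. Since P₁ is strictly southwest of P₂, a monotone path through both must visit P₁ then P₂; paths through both = C(15, 14)·C(8, 5)·C(15, 1) = 12600. Avoid both = 33578000610 − 1514205 − 132825 + 12600 = 33576366180.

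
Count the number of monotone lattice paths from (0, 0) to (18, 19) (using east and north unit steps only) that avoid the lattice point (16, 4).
Number of paths = 17671972980

Total paths from (0, 0) to (18, 19): C(37, 18) = 17672631900. Paths through (16, 4): (paths (0, 0) → (16, 4)) × (paths (16, 4) → (18, 19)) = C(20, 16) · C(17, 2) = 4845 · 136 = 658920. Avoidance count = 17672631900 − 658920 = 17671972980.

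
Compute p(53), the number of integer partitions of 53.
p(53) = 329931

Compute p(n) via the recurrence p(n, m) = p(n, m−1) + p(n−m, m), where p(n, m) counts partitions of n with all parts ≤ m and p(n) = p(n, n). The base cases are p(0, m) = 1 and p(n, 0) = 0 for n > 0. Filling the table yields p(53) = 329931. (Euler's pentagonal recurrence is an alternative.)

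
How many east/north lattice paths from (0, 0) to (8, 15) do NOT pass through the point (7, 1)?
Number of paths = 490194

Total paths from (0, 0) to (8, 15): C(23, 8) = 490314. Paths through (7, 1): (paths (0, 0) → (7, 1)) × (paths (7, 1) → (8, 15)) = C(8, 7) · C(15, 1) = 8 · 15 = 120. Avoidance count = 490314 − 120 = 490194.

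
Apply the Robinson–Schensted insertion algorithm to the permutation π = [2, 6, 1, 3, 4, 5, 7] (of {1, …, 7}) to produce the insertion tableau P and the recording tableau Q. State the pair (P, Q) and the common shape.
P = [1, 3, 4, 5, 7] / [2, 6];  Q = [1, 2, 5, 6, 7] / [3, 4];  common shape = (5, 2)

Row-insert the values π_1, π_2, … into P one at a time, bumping the leftmost entry strictly greater than the inserted value down to the next row. The recording tableau Q records, in position (i, j), the step at which that cell was added to P.
  Insert 2 (step 1): P = [2];  Q = [1]
  Insert 6 (step 2): P = [2, 6];  Q = [1, 2]
  Insert 1 (step 3): P = [1, 6] / [2];  Q = [1, 2] / [3]
  Insert 3 (step 4): P = [1, 3] / [2, 6];  Q = [1, 2] / [3, 4]
  Insert 4 (step 5): P = [1, 3, 4] / [2, 6];  Q = [1, 2, 5] / [3, 4]
  Insert 5 (step 6): P = [1, 3, 4, 5] / [2, 6];  Q = [1, 2, 5, 6] / [3, 4]
  Insert 7 (step 7): P = [1, 3, 4, 5, 7] / [2, 6];  Q = [1, 2, 5, 6, 7] / [3, 4]
Final shape: (5, 2).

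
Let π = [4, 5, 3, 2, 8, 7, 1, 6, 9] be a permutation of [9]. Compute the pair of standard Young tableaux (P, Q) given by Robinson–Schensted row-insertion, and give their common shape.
P = [1, 5, 6, 9] / [2, 7] / [3, 8] / [4];  Q = [1, 2, 5, 9] / [3, 6] / [4, 8] / [7];  common shape = (4, 2, 2, 1)

Row-insert the values π_1, π_2, … into P one at a time, bumping the leftmost entry strictly greater than the inserted value down to the next row. The recording tableau Q records, in position (i, j), the step at which that cell was added to P.
  Insert 4 (step 1): P = [4];  Q = [1]
  Insert 5 (step 2): P = [4, 5];  Q = [1, 2]
  Insert 3 (step 3): P = [3, 5] / [4];  Q = [1, 2] / [3]
  Insert 2 (step 4): P = [2, 5] / [3] / [4];  Q = [1, 2] / [3] / [4]
  Insert 8 (step 5): P = [2, 5, 8] / [3] / [4];  Q = [1, 2, 5] / [3] / [4]
  Insert 7 (step 6): P = [2, 5, 7] / [3, 8] / [4];  Q = [1, 2, 5] / [3, 6] / [4]
  Insert 1 (step 7): P = [1, 5, 7] / [2, 8] / [3] / [4];  Q = [1, 2, 5] / [3, 6] / [4] / [7]
  Insert 6 (step 8): P = [1, 5, 6] / [2, 7] / [3, 8] / [4];  Q = [1, 2, 5] / [3, 6] / [4, 8] / [7]
  Insert 9 (step 9): P = [1, 5, 6, 9] / [2, 7] / [3, 8] / [4];  Q = [1, 2, 5, 9] / [3, 6] / [4, 8] / [7]
Final shape: (4, 2, 2, 1).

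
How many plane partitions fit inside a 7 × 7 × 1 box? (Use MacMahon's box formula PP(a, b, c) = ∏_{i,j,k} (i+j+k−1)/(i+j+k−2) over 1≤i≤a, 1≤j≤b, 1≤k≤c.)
PP(7, 7, 1) = 3432

Evaluate the triple product over i = 1..7, j = 1..7, k = 1..1. The factors are (2/1) · (3/2) · (4/3) · (5/4) · (6/5) · (7/6) · (8/7) · (3/2) · … (49 factors total). The numerators and denominators telescope so the product is an integer; carrying out the multiplication exactly gives PP(7, 7, 1) = 3432.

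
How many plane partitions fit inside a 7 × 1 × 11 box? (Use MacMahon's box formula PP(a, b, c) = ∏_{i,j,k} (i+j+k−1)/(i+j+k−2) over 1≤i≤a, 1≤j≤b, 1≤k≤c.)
PP(7, 1, 11) = 31824

Evaluate the triple product over i = 1..7, j = 1..1, k = 1..11. The factors are (2/1) · (3/2) · (4/3) · (5/4) · (6/5) · (7/6) · (8/7) · (9/8) · … (77 factors total). The numerators and denominators telescope so the product is an integer; carrying out the multiplication exactly gives PP(7, 1, 11) = 31824.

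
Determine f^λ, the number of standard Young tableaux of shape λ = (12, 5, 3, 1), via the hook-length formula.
# SYT of shape (12, 5, 3, 1) = 21488544

Hook-length formula: f^λ = n! / Π hook(c), product over all cells c of the Young diagram. For λ = (12, 5, 3, 1), n = 21 boxes. Hook lengths by row (left-to-right, top-to-bottom): [15, 13, 12, 10, 9, 7, 6, 5, 4, 3, 2, 1]; [7, 5, 4, 2, 1]; [4, 2, 1]; [1]. Product of hooks = 2377589760000. So f^λ = 21! / 2377589760000 = 51090942171709440000 / 2377589760000 = 21488544.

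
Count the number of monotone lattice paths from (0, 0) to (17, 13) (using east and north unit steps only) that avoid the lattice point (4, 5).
Number of paths = 94120110

Total paths from (0, 0) to (17, 13): C(30, 17) = 119759850. Paths through (4, 5): (paths (0, 0) → (4, 5)) × (paths (4, 5) → (17, 13)) = C(9, 4) · C(21, 13) = 126 · 203490 = 25639740. Avoidance count = 119759850 − 25639740 = 94120110.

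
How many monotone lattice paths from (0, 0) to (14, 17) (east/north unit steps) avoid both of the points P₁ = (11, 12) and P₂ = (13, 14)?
Number of paths = 141682829

Inclusion–exclusion. Total paths: C(31, 14) = 265182525. Through P₁: C(23, 11)·C(8, 3) = 75716368. Through P₂: C(27, 13)·C(4, 1) = 80233200. Since P₁ is strictly southwest of P₂, a monotone path through both must visit P₁ then P₂; paths through both = C(23, 11)·C(4, 2)·C(4, 1) = 32449872. Avoid both = 265182525 − 75716368 − 80233200 + 32449872 = 141682829.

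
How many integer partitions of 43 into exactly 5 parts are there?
p(43, 5 parts) = 1469

Partitions of n into exactly k parts are in bijection with partitions of n − k into at most k parts (subtract 1 from each part). So p(43, exactly 5) = p(38, parts ≤ 5). Computing via the recurrence p(m, j) = p(m, j−1) + p(m−j, j) gives 1469.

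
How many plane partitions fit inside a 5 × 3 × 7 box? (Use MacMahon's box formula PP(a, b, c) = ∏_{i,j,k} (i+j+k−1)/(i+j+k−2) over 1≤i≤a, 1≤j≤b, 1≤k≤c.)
PP(5, 3, 7) = 16195608

Evaluate the triple product over i = 1..5, j = 1..3, k = 1..7. The factors are (2/1) · (3/2) · (4/3) · (5/4) · (6/5) · (7/6) · (8/7) · (3/2) · … (105 factors total). The numerators and denominators telescope so the product is an integer; carrying out the multiplication exactly gives PP(5, 3, 7) = 16195608.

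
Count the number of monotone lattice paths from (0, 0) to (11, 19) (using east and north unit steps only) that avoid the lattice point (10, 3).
Number of paths = 54622438

Total paths from (0, 0) to (11, 19): C(30, 11) = 54627300. Paths through (10, 3): (paths (0, 0) → (10, 3)) × (paths (10, 3) → (11, 19)) = C(13, 10) · C(17, 1) = 286 · 17 = 4862. Avoidance count = 54627300 − 4862 = 54622438.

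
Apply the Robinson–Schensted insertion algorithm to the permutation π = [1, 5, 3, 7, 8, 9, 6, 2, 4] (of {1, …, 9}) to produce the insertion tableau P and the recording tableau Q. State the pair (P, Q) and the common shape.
P = [1, 2, 4, 8, 9] / [3, 6] / [5, 7];  Q = [1, 2, 4, 5, 6] / [3, 7] / [8, 9];  common shape = (5, 2, 2)

Row-insert the values π_1, π_2, … into P one at a time, bumping the leftmost entry strictly greater than the inserted value down to the next row. The recording tableau Q records, in position (i, j), the step at which that cell was added to P.
  Insert 1 (step 1): P = [1];  Q = [1]
  Insert 5 (step 2): P = [1, 5];  Q = [1, 2]
  Insert 3 (step 3): P = [1, 3] / [5];  Q = [1, 2] / [3]
  Insert 7 (step 4): P = [1, 3, 7] / [5];  Q = [1, 2, 4] / [3]
  Insert 8 (step 5): P = [1, 3, 7, 8] / [5];  Q = [1, 2, 4, 5] / [3]
  Insert 9 (step 6): P = [1, 3, 7, 8, 9] / [5];  Q = [1, 2, 4, 5, 6] / [3]
  Insert 6 (step 7): P = [1, 3, 6, 8, 9] / [5, 7];  Q = [1, 2, 4, 5, 6] / [3, 7]
  Insert 2 (step 8): P = [1, 2, 6, 8, 9] / [3, 7] / [5];  Q = [1, 2, 4, 5, 6] / [3, 7] / [8]
  Insert 4 (step 9): P = [1, 2, 4, 8, 9] / [3, 6] / [5, 7];  Q = [1, 2, 4, 5, 6] / [3, 7] / [8, 9]
Final shape: (5, 2, 2).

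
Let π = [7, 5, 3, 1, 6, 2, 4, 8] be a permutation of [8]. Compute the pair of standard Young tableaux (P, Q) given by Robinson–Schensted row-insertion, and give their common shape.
P = [1, 2, 4, 8] / [3, 6] / [5] / [7];  Q = [1, 5, 7, 8] / [2, 6] / [3] / [4];  common shape = (4, 2, 1, 1)

Row-insert the values π_1, π_2, … into P one at a time, bumping the leftmost entry strictly greater than the inserted value down to the next row. The recording tableau Q records, in position (i, j), the step at which that cell was added to P.
  Insert 7 (step 1): P = [7];  Q = [1]
  Insert 5 (step 2): P = [5] / [7];  Q = [1] / [2]
  Insert 3 (step 3): P = [3] / [5] / [7];  Q = [1] / [2] / [3]
  Insert 1 (step 4): P = [1] / [3] / [5] / [7];  Q = [1] / [2] / [3] / [4]
  Insert 6 (step 5): P = [1, 6] / [3] / [5] / [7];  Q = [1, 5] / [2] / [3] / [4]
  Insert 2 (step 6): P = [1, 2] / [3, 6] / [5] / [7];  Q = [1, 5] / [2, 6] / [3] / [4]
  Insert 4 (step 7): P = [1, 2, 4] / [3, 6] / [5] / [7];  Q = [1, 5, 7] / [2, 6] / [3] / [4]
  Insert 8 (step 8): P = [1, 2, 4, 8] / [3, 6] / [5] / [7];  Q = [1, 5, 7, 8] / [2, 6] / [3] / [4]
Final shape: (4, 2, 1, 1).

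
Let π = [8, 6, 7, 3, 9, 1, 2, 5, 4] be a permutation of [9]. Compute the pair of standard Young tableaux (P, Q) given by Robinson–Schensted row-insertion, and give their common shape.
P = [1, 2, 4] / [3, 5, 9] / [6, 7] / [8];  Q = [1, 3, 5] / [2, 7, 8] / [4, 9] / [6];  common shape = (3, 3, 2, 1)

Row-insert the values π_1, π_2, … into P one at a time, bumping the leftmost entry strictly greater than the inserted value down to the next row. The recording tableau Q records, in position (i, j), the step at which that cell was added to P.
  Insert 8 (step 1): P = [8];  Q = [1]
  Insert 6 (step 2): P = [6] / [8];  Q = [1] / [2]
  Insert 7 (step 3): P = [6, 7] / [8];  Q = [1, 3] / [2]
  Insert 3 (step 4): P = [3, 7] / [6] / [8];  Q = [1, 3] / [2] / [4]
  Insert 9 (step 5): P = [3, 7, 9] / [6] / [8];  Q = [1, 3, 5] / [2] / [4]
  Insert 1 (step 6): P = [1, 7, 9] / [3] / [6] / [8];  Q = [1, 3, 5] / [2] / [4] / [6]
  Insert 2 (step 7): P = [1, 2, 9] / [3, 7] / [6] / [8];  Q = [1, 3, 5] / [2, 7] / [4] / [6]
  Insert 5 (step 8): P = [1, 2, 5] / [3, 7, 9] / [6] / [8];  Q = [1, 3, 5] / [2, 7, 8] / [4] / [6]
  Insert 4 (step 9): P = [1, 2, 4] / [3, 5, 9] / [6, 7] / [8];  Q = [1, 3, 5] / [2, 7, 8] / [4, 9] / [6]
Final shape: (3, 3, 2, 1).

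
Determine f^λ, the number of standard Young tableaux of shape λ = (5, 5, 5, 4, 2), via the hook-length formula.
# SYT of shape (5, 5, 5, 4, 2) = 87297210

Hook-length formula: f^λ = n! / Π hook(c), product over all cells c of the Young diagram. For λ = (5, 5, 5, 4, 2), n = 21 boxes. Hook lengths by row (left-to-right, top-to-bottom): [9, 8, 6, 5, 3]; [8, 7, 5, 4, 2]; [7, 6, 4, 3, 1]; [5, 4, 2, 1]; [2, 1]. Product of hooks = 585252864000. So f^λ = 21! / 585252864000 = 51090942171709440000 / 585252864000 = 87297210.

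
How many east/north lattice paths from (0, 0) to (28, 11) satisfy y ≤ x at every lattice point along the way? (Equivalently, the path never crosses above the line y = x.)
Number of paths = 1040310648

By the reflection principle (André's argument), the number of monotone paths to (28, 11) with n ≤ m that never go above y = x is C(39, 28) − C(39, 29) = 1676056044 − 635745396 = 1040310648.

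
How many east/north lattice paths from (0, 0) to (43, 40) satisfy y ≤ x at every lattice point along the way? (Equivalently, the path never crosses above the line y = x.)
Number of paths = 72764619381276463742220

By the reflection principle (André's argument), the number of monotone paths to (43, 40) with n ≤ m that never go above y = x is C(83, 43) − C(83, 44) = 800410813194041101164420 − 727646193812764637422200 = 72764619381276463742220.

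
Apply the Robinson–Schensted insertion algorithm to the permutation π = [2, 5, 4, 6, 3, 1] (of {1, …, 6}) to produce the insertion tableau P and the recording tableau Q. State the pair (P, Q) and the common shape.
P = [1, 3, 6] / [2] / [4] / [5];  Q = [1, 2, 4] / [3] / [5] / [6];  common shape = (3, 1, 1, 1)

Row-insert the values π_1, π_2, … into P one at a time, bumping the leftmost entry strictly greater than the inserted value down to the next row. The recording tableau Q records, in position (i, j), the step at which that cell was added to P.
  Insert 2 (step 1): P = [2];  Q = [1]
  Insert 5 (step 2): P = [2, 5];  Q = [1, 2]
  Insert 4 (step 3): P = [2, 4] / [5];  Q = [1, 2] / [3]
  Insert 6 (step 4): P = [2, 4, 6] / [5];  Q = [1, 2, 4] / [3]
  Insert 3 (step 5): P = [2, 3, 6] / [4] / [5];  Q = [1, 2, 4] / [3] / [5]
  Insert 1 (step 6): P = [1, 3, 6] / [2] / [4] / [5];  Q = [1, 2, 4] / [3] / [5] / [6]
Final shape: (3, 1, 1, 1).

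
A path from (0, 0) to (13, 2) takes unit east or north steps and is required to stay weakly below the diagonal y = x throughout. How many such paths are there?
Number of paths = 90

By the reflection principle (André's argument), the number of monotone paths to (13, 2) with n ≤ m that never go above y = x is C(15, 13) − C(15, 14) = 105 − 15 = 90.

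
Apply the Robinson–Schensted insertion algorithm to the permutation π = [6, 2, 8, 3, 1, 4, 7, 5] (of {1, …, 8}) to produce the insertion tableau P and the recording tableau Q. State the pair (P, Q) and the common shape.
P = [1, 3, 4, 5] / [2, 7] / [6, 8];  Q = [1, 3, 6, 7] / [2, 4] / [5, 8];  common shape = (4, 2, 2)

Row-insert the values π_1, π_2, … into P one at a time, bumping the leftmost entry strictly greater than the inserted value down to the next row. The recording tableau Q records, in position (i, j), the step at which that cell was added to P.
  Insert 6 (step 1): P = [6];  Q = [1]
  Insert 2 (step 2): P = [2] / [6];  Q = [1] / [2]
  Insert 8 (step 3): P = [2, 8] / [6];  Q = [1, 3] / [2]
  Insert 3 (step 4): P = [2, 3] / [6, 8];  Q = [1, 3] / [2, 4]
  Insert 1 (step 5): P = [1, 3] / [2, 8] / [6];  Q = [1, 3] / [2, 4] / [5]
  Insert 4 (step 6): P = [1, 3, 4] / [2, 8] / [6];  Q = [1, 3, 6] / [2, 4] / [5]
  Insert 7 (step 7): P = [1, 3, 4, 7] / [2, 8] / [6];  Q = [1, 3, 6, 7] / [2, 4] / [5]
  Insert 5 (step 8): P = [1, 3, 4, 5] / [2, 7] / [6, 8];  Q = [1, 3, 6, 7] / [2, 4] / [5, 8]
Final shape: (4, 2, 2).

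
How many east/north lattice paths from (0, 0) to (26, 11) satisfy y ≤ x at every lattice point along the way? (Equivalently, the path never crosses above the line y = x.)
Number of paths = 506662016

By the reflection principle (André's argument), the number of monotone paths to (26, 11) with n ≤ m that never go above y = x is C(37, 26) − C(37, 27) = 854992152 − 348330136 = 506662016.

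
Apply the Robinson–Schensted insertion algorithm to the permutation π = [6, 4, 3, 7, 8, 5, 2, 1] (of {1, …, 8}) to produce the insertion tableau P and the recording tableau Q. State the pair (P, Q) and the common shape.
P = [1, 5, 8] / [2, 7] / [3] / [4] / [6];  Q = [1, 4, 5] / [2, 6] / [3] / [7] / [8];  common shape = (3, 2, 1, 1, 1)

Row-insert the values π_1, π_2, … into P one at a time, bumping the leftmost entry strictly greater than the inserted value down to the next row. The recording tableau Q records, in position (i, j), the step at which that cell was added to P.
  Insert 6 (step 1): P = [6];  Q = [1]
  Insert 4 (step 2): P = [4] / [6];  Q = [1] / [2]
  Insert 3 (step 3): P = [3] / [4] / [6];  Q = [1] / [2] / [3]
  Insert 7 (step 4): P = [3, 7] / [4] / [6];  Q = [1, 4] / [2] / [3]
  Insert 8 (step 5): P = [3, 7, 8] / [4] / [6];  Q = [1, 4, 5] / [2] / [3]
  Insert 5 (step 6): P = [3, 5, 8] / [4, 7] / [6];  Q = [1, 4, 5] / [2, 6] / [3]
  Insert 2 (step 7): P = [2, 5, 8] / [3, 7] / [4] / [6];  Q = [1, 4, 5] / [2, 6] / [3] / [7]
  Insert 1 (step 8): P = [1, 5, 8] / [2, 7] / [3] / [4] / [6];  Q = [1, 4, 5] / [2, 6] / [3] / [7] / [8]
Final shape: (3, 2, 1, 1, 1).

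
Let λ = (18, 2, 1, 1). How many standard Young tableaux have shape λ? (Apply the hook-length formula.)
# SYT of shape (18, 2, 1, 1) = 17765

Hook-length formula: f^λ = n! / Π hook(c), product over all cells c of the Young diagram. For λ = (18, 2, 1, 1), n = 22 boxes. Hook lengths by row (left-to-right, top-to-bottom): [21, 18, 16, 15, 14, 13, 12, 11, 10, 9, 8, 7, 6, 5, 4, 3, 2, 1]; [4, 1]; [2]; [1]. Product of hooks = 63270516621312000. So f^λ = 22! / 63270516621312000 = 1124000727777607680000 / 63270516621312000 = 17765.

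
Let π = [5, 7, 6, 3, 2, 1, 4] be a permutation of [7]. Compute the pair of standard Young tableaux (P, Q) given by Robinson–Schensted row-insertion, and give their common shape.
P = [1, 4] / [2, 6] / [3] / [5] / [7];  Q = [1, 2] / [3, 7] / [4] / [5] / [6];  common shape = (2, 2, 1, 1, 1)

Row-insert the values π_1, π_2, … into P one at a time, bumping the leftmost entry strictly greater than the inserted value down to the next row. The recording tableau Q records, in position (i, j), the step at which that cell was added to P.
  Insert 5 (step 1): P = [5];  Q = [1]
  Insert 7 (step 2): P = [5, 7];  Q = [1, 2]
  Insert 6 (step 3): P = [5, 6] / [7];  Q = [1, 2] / [3]
  Insert 3 (step 4): P = [3, 6] / [5] / [7];  Q = [1, 2] / [3] / [4]
  Insert 2 (step 5): P = [2, 6] / [3] / [5] / [7];  Q = [1, 2] / [3] / [4] / [5]
  Insert 1 (step 6): P = [1, 6] / [2] / [3] / [5] / [7];  Q = [1, 2] / [3] / [4] / [5] / [6]
  Insert 4 (step 7): P = [1, 4] / [2, 6] / [3] / [5] / [7];  Q = [1, 2] / [3, 7] / [4] / [5] / [6]
Final shape: (2, 2, 1, 1, 1).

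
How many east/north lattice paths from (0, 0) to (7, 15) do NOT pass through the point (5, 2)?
Number of paths = 168339

Total paths from (0, 0) to (7, 15): C(22, 7) = 170544. Paths through (5, 2): (paths (0, 0) → (5, 2)) × (paths (5, 2) → (7, 15)) = C(7, 5) · C(15, 2) = 21 · 105 = 2205. Avoidance count = 170544 − 2205 = 168339.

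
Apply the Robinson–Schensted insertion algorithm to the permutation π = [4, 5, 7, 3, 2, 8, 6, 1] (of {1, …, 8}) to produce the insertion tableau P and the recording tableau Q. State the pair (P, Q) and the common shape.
P = [1, 5, 6, 8] / [2, 7] / [3] / [4];  Q = [1, 2, 3, 6] / [4, 7] / [5] / [8];  common shape = (4, 2, 1, 1)

Row-insert the values π_1, π_2, … into P one at a time, bumping the leftmost entry strictly greater than the inserted value down to the next row. The recording tableau Q records, in position (i, j), the step at which that cell was added to P.
  Insert 4 (step 1): P = [4];  Q = [1]
  Insert 5 (step 2): P = [4, 5];  Q = [1, 2]
  Insert 7 (step 3): P = [4, 5, 7];  Q = [1, 2, 3]
  Insert 3 (step 4): P = [3, 5, 7] / [4];  Q = [1, 2, 3] / [4]
  Insert 2 (step 5): P = [2, 5, 7] / [3] / [4];  Q = [1, 2, 3] / [4] / [5]
  Insert 8 (step 6): P = [2, 5, 7, 8] / [3] / [4];  Q = [1, 2, 3, 6] / [4] / [5]
  Insert 6 (step 7): P = [2, 5, 6, 8] / [3, 7] / [4];  Q = [1, 2, 3, 6] / [4, 7] / [5]
  Insert 1 (step 8): P = [1, 5, 6, 8] / [2, 7] / [3] / [4];  Q = [1, 2, 3, 6] / [4, 7] / [5] / [8]
Final shape: (4, 2, 1, 1).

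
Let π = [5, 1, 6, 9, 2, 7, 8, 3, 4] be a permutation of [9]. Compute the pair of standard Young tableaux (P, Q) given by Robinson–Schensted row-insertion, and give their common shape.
P = [1, 2, 3, 4] / [5, 6, 7, 8] / [9];  Q = [1, 3, 4, 7] / [2, 5, 6, 9] / [8];  common shape = (4, 4, 1)

Row-insert the values π_1, π_2, … into P one at a time, bumping the leftmost entry strictly greater than the inserted value down to the next row. The recording tableau Q records, in position (i, j), the step at which that cell was added to P.
  Insert 5 (step 1): P = [5];  Q = [1]
  Insert 1 (step 2): P = [1] / [5];  Q = [1] / [2]
  Insert 6 (step 3): P = [1, 6] / [5];  Q = [1, 3] / [2]
  Insert 9 (step 4): P = [1, 6, 9] / [5];  Q = [1, 3, 4] / [2]
  Insert 2 (step 5): P = [1, 2, 9] / [5, 6];  Q = [1, 3, 4] / [2, 5]
  Insert 7 (step 6): P = [1, 2, 7] / [5, 6, 9];  Q = [1, 3, 4] / [2, 5, 6]
  Insert 8 (step 7): P = [1, 2, 7, 8] / [5, 6, 9];  Q = [1, 3, 4, 7] / [2, 5, 6]
  Insert 3 (step 8): P = [1, 2, 3, 8] / [5, 6, 7] / [9];  Q = [1, 3, 4, 7] / [2, 5, 6] / [8]
  Insert 4 (step 9): P = [1, 2, 3, 4] / [5, 6, 7, 8] / [9];  Q = [1, 3, 4, 7] / [2, 5, 6, 9] / [8]
Final shape: (4, 4, 1).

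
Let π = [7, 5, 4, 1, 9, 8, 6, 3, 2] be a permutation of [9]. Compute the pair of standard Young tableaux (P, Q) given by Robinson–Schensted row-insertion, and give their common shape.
P = [1, 2] / [3, 6] / [4, 8] / [5, 9] / [7];  Q = [1, 5] / [2, 6] / [3, 7] / [4, 8] / [9];  common shape = (2, 2, 2, 2, 1)

Row-insert the values π_1, π_2, … into P one at a time, bumping the leftmost entry strictly greater than the inserted value down to the next row. The recording tableau Q records, in position (i, j), the step at which that cell was added to P.
  Insert 7 (step 1): P = [7];  Q = [1]
  Insert 5 (step 2): P = [5] / [7];  Q = [1] / [2]
  Insert 4 (step 3): P = [4] / [5] / [7];  Q = [1] / [2] / [3]
  Insert 1 (step 4): P = [1] / [4] / [5] / [7];  Q = [1] / [2] / [3] / [4]
  Insert 9 (step 5): P = [1, 9] / [4] / [5] / [7];  Q = [1, 5] / [2] / [3] / [4]
  Insert 8 (step 6): P = [1, 8] / [4, 9] / [5] / [7];  Q = [1, 5] / [2, 6] / [3] / [4]
  Insert 6 (step 7): P = [1, 6] / [4, 8] / [5, 9] / [7];  Q = [1, 5] / [2, 6] / [3, 7] / [4]
  Insert 3 (step 8): P = [1, 3] / [4, 6] / [5, 8] / [7, 9];  Q = [1, 5] / [2, 6] / [3, 7] / [4, 8]
  Insert 2 (step 9): P = [1, 2] / [3, 6] / [4, 8] / [5, 9] / [7];  Q = [1, 5] / [2, 6] / [3, 7] / [4, 8] / [9]
Final shape: (2, 2, 2, 2, 1).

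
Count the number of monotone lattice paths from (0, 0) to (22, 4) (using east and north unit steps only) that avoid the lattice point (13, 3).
Number of paths = 9350

Total paths from (0, 0) to (22, 4): C(26, 22) = 14950. Paths through (13, 3): (paths (0, 0) → (13, 3)) × (paths (13, 3) → (22, 4)) = C(16, 13) · C(10, 9) = 560 · 10 = 5600. Avoidance count = 14950 − 5600 = 9350.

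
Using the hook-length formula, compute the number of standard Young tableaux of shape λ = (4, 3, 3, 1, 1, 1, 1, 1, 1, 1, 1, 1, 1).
# SYT of shape (4, 3, 3, 1, 1, 1, 1, 1, 1, 1, 1, 1, 1) = 959310

Hook-length formula: f^λ = n! / Π hook(c), product over all cells c of the Young diagram. For λ = (4, 3, 3, 1, 1, 1, 1, 1, 1, 1, 1, 1, 1), n = 20 boxes. Hook lengths by row (left-to-right, top-to-bottom): [16, 5, 4, 1]; [14, 3, 2]; [13, 2, 1]; [10]; [9]; [8]; [7]; [6]; [5]; [4]; [3]; [2]; [1]. Product of hooks = 2536095744000. So f^λ = 20! / 2536095744000 = 2432902008176640000 / 2536095744000 = 959310.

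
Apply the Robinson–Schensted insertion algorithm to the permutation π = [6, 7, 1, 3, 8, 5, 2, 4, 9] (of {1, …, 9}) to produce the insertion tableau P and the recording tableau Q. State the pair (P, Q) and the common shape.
P = [1, 2, 4, 9] / [3, 5, 8] / [6, 7];  Q = [1, 2, 5, 9] / [3, 4, 6] / [7, 8];  common shape = (4, 3, 2)

Row-insert the values π_1, π_2, … into P one at a time, bumping the leftmost entry strictly greater than the inserted value down to the next row. The recording tableau Q records, in position (i, j), the step at which that cell was added to P.
  Insert 6 (step 1): P = [6];  Q = [1]
  Insert 7 (step 2): P = [6, 7];  Q = [1, 2]
  Insert 1 (step 3): P = [1, 7] / [6];  Q = [1, 2] / [3]
  Insert 3 (step 4): P = [1, 3] / [6, 7];  Q = [1, 2] / [3, 4]
  Insert 8 (step 5): P = [1, 3, 8] / [6, 7];  Q = [1, 2, 5] / [3, 4]
  Insert 5 (step 6): P = [1, 3, 5] / [6, 7, 8];  Q = [1, 2, 5] / [3, 4, 6]
  Insert 2 (step 7): P = [1, 2, 5] / [3, 7, 8] / [6];  Q = [1, 2, 5] / [3, 4, 6] / [7]
  Insert 4 (step 8): P = [1, 2, 4] / [3, 5, 8] / [6, 7];  Q = [1, 2, 5] / [3, 4, 6] / [7, 8]
  Insert 9 (step 9): P = [1, 2, 4, 9] / [3, 5, 8] / [6, 7];  Q = [1, 2, 5, 9] / [3, 4, 6] / [7, 8]
Final shape: (4, 3, 2).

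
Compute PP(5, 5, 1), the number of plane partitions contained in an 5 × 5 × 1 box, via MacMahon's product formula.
PP(5, 5, 1) = 252

Evaluate the triple product over i = 1..5, j = 1..5, k = 1..1. The factors are (2/1) · (3/2) · (4/3) · (5/4) · (6/5) · (3/2) · (4/3) · (5/4) · … (25 factors total). The numerators and denominators telescope so the product is an integer; carrying out the multiplication exactly gives PP(5, 5, 1) = 252.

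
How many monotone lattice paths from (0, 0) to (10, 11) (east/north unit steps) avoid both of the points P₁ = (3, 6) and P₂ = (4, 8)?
Number of paths = 265776

Inclusion–exclusion. Total paths: C(21, 10) = 352716. Through P₁: C(9, 3)·C(12, 7) = 66528. Through P₂: C(12, 4)·C(9, 6) = 41580. Since P₁ is strictly southwest of P₂, a monotone path through both must visit P₁ then P₂; paths through both = C(9, 3)·C(3, 1)·C(9, 6) = 21168. Avoid both = 352716 − 66528 − 41580 + 21168 = 265776.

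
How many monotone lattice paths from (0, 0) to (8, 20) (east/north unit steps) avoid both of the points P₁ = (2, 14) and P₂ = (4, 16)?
Number of paths = 2708475

Inclusion–exclusion. Total paths: C(28, 8) = 3108105. Through P₁: C(16, 2)·C(12, 6) = 110880. Through P₂: C(20, 4)·C(8, 4) = 339150. Since P₁ is strictly southwest of P₂, a monotone path through both must visit P₁ then P₂; paths through both = C(16, 2)·C(4, 2)·C(8, 4) = 50400. Avoid both = 3108105 − 110880 − 339150 + 50400 = 2708475.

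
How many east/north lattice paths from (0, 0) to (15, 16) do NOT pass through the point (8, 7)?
Number of paths = 226923795

Total paths from (0, 0) to (15, 16): C(31, 15) = 300540195. Paths through (8, 7): (paths (0, 0) → (8, 7)) × (paths (8, 7) → (15, 16)) = C(15, 8) · C(16, 7) = 6435 · 11440 = 73616400. Avoidance count = 300540195 − 73616400 = 226923795.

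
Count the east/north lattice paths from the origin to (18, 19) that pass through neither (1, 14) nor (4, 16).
Number of paths = 17669044290

Inclusion–exclusion. Total paths: C(37, 18) = 17672631900. Through P₁: C(15, 1)·C(22, 17) = 395010. Through P₂: C(20, 4)·C(17, 14) = 3294600. Since P₁ is strictly southwest of P₂, a monotone path through both must visit P₁ then P₂; paths through both = C(15, 1)·C(5, 3)·C(17, 14) = 102000. Avoid both = 17672631900 − 395010 − 3294600 + 102000 = 17669044290.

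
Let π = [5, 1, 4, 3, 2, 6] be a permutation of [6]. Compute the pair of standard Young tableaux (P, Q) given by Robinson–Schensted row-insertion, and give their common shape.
P = [1, 2, 6] / [3] / [4] / [5];  Q = [1, 3, 6] / [2] / [4] / [5];  common shape = (3, 1, 1, 1)

Row-insert the values π_1, π_2, … into P one at a time, bumping the leftmost entry strictly greater than the inserted value down to the next row. The recording tableau Q records, in position (i, j), the step at which that cell was added to P.
  Insert 5 (step 1): P = [5];  Q = [1]
  Insert 1 (step 2): P = [1] / [5];  Q = [1] / [2]
  Insert 4 (step 3): P = [1, 4] / [5];  Q = [1, 3] / [2]
  Insert 3 (step 4): P = [1, 3] / [4] / [5];  Q = [1, 3] / [2] / [4]
  Insert 2 (step 5): P = [1, 2] / [3] / [4] / [5];  Q = [1, 3] / [2] / [4] / [5]
  Insert 6 (step 6): P = [1, 2, 6] / [3] / [4] / [5];  Q = [1, 3, 6] / [2] / [4] / [5]
Final shape: (3, 1, 1, 1).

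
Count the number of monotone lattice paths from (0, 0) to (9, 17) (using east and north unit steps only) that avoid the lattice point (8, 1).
Number of paths = 3124397

Total paths from (0, 0) to (9, 17): C(26, 9) = 3124550. Paths through (8, 1): (paths (0, 0) → (8, 1)) × (paths (8, 1) → (9, 17)) = C(9, 8) · C(17, 1) = 9 · 17 = 153. Avoidance count = 3124550 − 153 = 3124397.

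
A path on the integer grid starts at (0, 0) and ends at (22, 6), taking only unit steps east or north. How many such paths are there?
Number of paths = 376740

A monotone lattice path from (0, 0) to (22, 6) consists of 22 east steps and 6 north steps in some order, so it is determined by which 22 of the 28 steps are east. The count is C(28, 22) = 376740.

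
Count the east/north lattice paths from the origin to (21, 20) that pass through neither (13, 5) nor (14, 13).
Number of paths = 196352489652

Inclusion–exclusion. Total paths: C(41, 21) = 269128937220. Through P₁: C(18, 13)·C(23, 8) = 4201010352. Through P₂: C(27, 14)·C(14, 7) = 68840085600. Since P₁ is strictly southwest of P₂, a monotone path through both must visit P₁ then P₂; paths through both = C(18, 13)·C(9, 1)·C(14, 7) = 264648384. Avoid both = 269128937220 − 4201010352 − 68840085600 + 264648384 = 196352489652.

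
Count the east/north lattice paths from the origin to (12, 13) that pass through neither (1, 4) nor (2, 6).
Number of paths = 4107676

Inclusion–exclusion. Total paths: C(25, 12) = 5200300. Through P₁: C(5, 1)·C(20, 11) = 839800. Through P₂: C(8, 2)·C(17, 10) = 544544. Since P₁ is strictly southwest of P₂, a monotone path through both must visit P₁ then P₂; paths through both = C(5, 1)·C(3, 1)·C(17, 10) = 291720. Avoid both = 5200300 − 839800 − 544544 + 291720 = 4107676.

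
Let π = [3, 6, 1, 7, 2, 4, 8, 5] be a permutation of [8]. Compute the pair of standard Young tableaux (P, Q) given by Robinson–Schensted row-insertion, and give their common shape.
P = [1, 2, 4, 5] / [3, 6, 7, 8];  Q = [1, 2, 4, 7] / [3, 5, 6, 8];  common shape = (4, 4)

Row-insert the values π_1, π_2, … into P one at a time, bumping the leftmost entry strictly greater than the inserted value down to the next row. The recording tableau Q records, in position (i, j), the step at which that cell was added to P.
  Insert 3 (step 1): P = [3];  Q = [1]
  Insert 6 (step 2): P = [3, 6];  Q = [1, 2]
  Insert 1 (step 3): P = [1, 6] / [3];  Q = [1, 2] / [3]
  Insert 7 (step 4): P = [1, 6, 7] / [3];  Q = [1, 2, 4] / [3]
  Insert 2 (step 5): P = [1, 2, 7] / [3, 6];  Q = [1, 2, 4] / [3, 5]
  Insert 4 (step 6): P = [1, 2, 4] / [3, 6, 7];  Q = [1, 2, 4] / [3, 5, 6]
  Insert 8 (step 7): P = [1, 2, 4, 8] / [3, 6, 7];  Q = [1, 2, 4, 7] / [3, 5, 6]
  Insert 5 (step 8): P = [1, 2, 4, 5] / [3, 6, 7, 8];  Q = [1, 2, 4, 7] / [3, 5, 6, 8]
Final shape: (4, 4).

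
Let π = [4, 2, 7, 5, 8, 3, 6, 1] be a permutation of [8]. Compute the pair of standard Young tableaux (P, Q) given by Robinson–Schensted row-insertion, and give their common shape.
P = [1, 3, 6] / [2, 5, 8] / [4] / [7];  Q = [1, 3, 5] / [2, 4, 7] / [6] / [8];  common shape = (3, 3, 1, 1)

Row-insert the values π_1, π_2, … into P one at a time, bumping the leftmost entry strictly greater than the inserted value down to the next row. The recording tableau Q records, in position (i, j), the step at which that cell was added to P.
  Insert 4 (step 1): P = [4];  Q = [1]
  Insert 2 (step 2): P = [2] / [4];  Q = [1] / [2]
  Insert 7 (step 3): P = [2, 7] / [4];  Q = [1, 3] / [2]
  Insert 5 (step 4): P = [2, 5] / [4, 7];  Q = [1, 3] / [2, 4]
  Insert 8 (step 5): P = [2, 5, 8] / [4, 7];  Q = [1, 3, 5] / [2, 4]
  Insert 3 (step 6): P = [2, 3, 8] / [4, 5] / [7];  Q = [1, 3, 5] / [2, 4] / [6]
  Insert 6 (step 7): P = [2, 3, 6] / [4, 5, 8] / [7];  Q = [1, 3, 5] / [2, 4, 7] / [6]
  Insert 1 (step 8): P = [1, 3, 6] / [2, 5, 8] / [4] / [7];  Q = [1, 3, 5] / [2, 4, 7] / [6] / [8]
Final shape: (3, 3, 1, 1).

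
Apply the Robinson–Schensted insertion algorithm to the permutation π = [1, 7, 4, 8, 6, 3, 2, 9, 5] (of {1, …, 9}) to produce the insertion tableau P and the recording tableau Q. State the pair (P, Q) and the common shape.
P = [1, 2, 5, 9] / [3, 6] / [4, 8] / [7];  Q = [1, 2, 4, 8] / [3, 5] / [6, 9] / [7];  common shape = (4, 2, 2, 1)

Row-insert the values π_1, π_2, … into P one at a time, bumping the leftmost entry strictly greater than the inserted value down to the next row. The recording tableau Q records, in position (i, j), the step at which that cell was added to P.
  Insert 1 (step 1): P = [1];  Q = [1]
  Insert 7 (step 2): P = [1, 7];  Q = [1, 2]
  Insert 4 (step 3): P = [1, 4] / [7];  Q = [1, 2] / [3]
  Insert 8 (step 4): P = [1, 4, 8] / [7];  Q = [1, 2, 4] / [3]
  Insert 6 (step 5): P = [1, 4, 6] / [7, 8];  Q = [1, 2, 4] / [3, 5]
  Insert 3 (step 6): P = [1, 3, 6] / [4, 8] / [7];  Q = [1, 2, 4] / [3, 5] / [6]
  Insert 2 (step 7): P = [1, 2, 6] / [3, 8] / [4] / [7];  Q = [1, 2, 4] / [3, 5] / [6] / [7]
  Insert 9 (step 8): P = [1, 2, 6, 9] / [3, 8] / [4] / [7];  Q = [1, 2, 4, 8] / [3, 5] / [6] / [7]
  Insert 5 (step 9): P = [1, 2, 5, 9] / [3, 6] / [4, 8] / [7];  Q = [1, 2, 4, 8] / [3, 5] / [6, 9] / [7]
Final shape: (4, 2, 2, 1).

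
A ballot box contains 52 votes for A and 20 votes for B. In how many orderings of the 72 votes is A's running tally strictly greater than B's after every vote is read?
Strict-lead orderings = 138688468899531936

Total orderings of the 72 votes with 52 for A: C(72, 52) = 312049055023946856. By the Bertrand ballot formula (Cycle Lemma / reflection principle), the number of orderings in which A is strictly ahead of B throughout is (p − q)/(p + q) · C(p + q, p) = (52 − 20)/(52 + 20) · 312049055023946856 = 138688468899531936.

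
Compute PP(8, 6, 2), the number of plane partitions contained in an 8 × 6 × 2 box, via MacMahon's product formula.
PP(8, 6, 2) = 2147145

Evaluate the triple product over i = 1..8, j = 1..6, k = 1..2. The factors are (2/1) · (3/2) · (3/2) · (4/3) · (4/3) · (5/4) · (5/4) · (6/5) · … (96 factors total). The numerators and denominators telescope so the product is an integer; carrying out the multiplication exactly gives PP(8, 6, 2) = 2147145.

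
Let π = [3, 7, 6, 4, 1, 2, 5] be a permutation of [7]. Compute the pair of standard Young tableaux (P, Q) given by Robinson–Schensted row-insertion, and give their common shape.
P = [1, 2, 5] / [3, 4] / [6] / [7];  Q = [1, 2, 7] / [3, 6] / [4] / [5];  common shape = (3, 2, 1, 1)

Row-insert the values π_1, π_2, … into P one at a time, bumping the leftmost entry strictly greater than the inserted value down to the next row. The recording tableau Q records, in position (i, j), the step at which that cell was added to P.
  Insert 3 (step 1): P = [3];  Q = [1]
  Insert 7 (step 2): P = [3, 7];  Q = [1, 2]
  Insert 6 (step 3): P = [3, 6] / [7];  Q = [1, 2] / [3]
  Insert 4 (step 4): P = [3, 4] / [6] / [7];  Q = [1, 2] / [3] / [4]
  Insert 1 (step 5): P = [1, 4] / [3] / [6] / [7];  Q = [1, 2] / [3] / [4] / [5]
  Insert 2 (step 6): P = [1, 2] / [3, 4] / [6] / [7];  Q = [1, 2] / [3, 6] / [4] / [5]
  Insert 5 (step 7): P = [1, 2, 5] / [3, 4] / [6] / [7];  Q = [1, 2, 7] / [3, 6] / [4] / [5]
Final shape: (3, 2, 1, 1).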